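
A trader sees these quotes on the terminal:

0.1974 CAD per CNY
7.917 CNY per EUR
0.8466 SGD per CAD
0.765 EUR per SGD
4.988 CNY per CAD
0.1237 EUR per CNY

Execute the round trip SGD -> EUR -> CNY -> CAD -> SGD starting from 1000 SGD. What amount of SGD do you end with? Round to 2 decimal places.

1012.16

1000 SGD × 0.765 = 765 EUR
765 EUR × 7.917 = 6056.505 CNY
6056.505 CNY × 0.1974 = 1195.554087 CAD
1195.554087 CAD × 0.8466 = 1012.1560900542 SGD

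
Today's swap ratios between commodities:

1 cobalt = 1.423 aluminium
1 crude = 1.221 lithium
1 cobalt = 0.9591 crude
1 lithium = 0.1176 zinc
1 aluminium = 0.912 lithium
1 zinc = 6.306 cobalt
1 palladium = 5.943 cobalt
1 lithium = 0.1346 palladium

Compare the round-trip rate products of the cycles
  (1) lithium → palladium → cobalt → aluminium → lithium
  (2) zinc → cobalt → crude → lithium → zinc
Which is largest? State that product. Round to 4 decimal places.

1.0381

(1) 0.1346 × 5.943 × 1.423 × 0.912 = 1.03813
(2) 6.306 × 0.9591 × 1.221 × 0.1176 = 0.86844
Highest is cycle (1) at 1.0381 (>1, arbitrage).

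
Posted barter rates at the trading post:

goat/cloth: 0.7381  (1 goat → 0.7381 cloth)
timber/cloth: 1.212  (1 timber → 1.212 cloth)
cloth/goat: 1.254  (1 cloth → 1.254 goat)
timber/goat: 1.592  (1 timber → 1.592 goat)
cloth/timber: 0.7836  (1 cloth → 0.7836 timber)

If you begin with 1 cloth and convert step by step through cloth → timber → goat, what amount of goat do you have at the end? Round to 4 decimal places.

1.2475

1 cloth × 0.7836 = 0.7836 timber
0.7836 timber × 1.592 = 1.2474912 goat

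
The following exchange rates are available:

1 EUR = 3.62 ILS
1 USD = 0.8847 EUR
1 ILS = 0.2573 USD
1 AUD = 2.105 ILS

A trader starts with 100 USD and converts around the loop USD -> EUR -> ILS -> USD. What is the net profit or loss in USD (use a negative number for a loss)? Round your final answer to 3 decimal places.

-17.597

100 USD × 0.8847 = 88.47 EUR
88.47 EUR × 3.62 = 320.2614 ILS
320.2614 ILS × 0.2573 = 82.40325822 USD
Net change: 82.40325822 − 100 = -17.59674178 USD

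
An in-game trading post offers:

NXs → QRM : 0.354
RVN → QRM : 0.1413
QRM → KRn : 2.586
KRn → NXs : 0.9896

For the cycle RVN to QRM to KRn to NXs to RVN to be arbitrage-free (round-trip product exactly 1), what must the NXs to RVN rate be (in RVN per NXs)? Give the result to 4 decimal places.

2.7655

Known legs of the cycle: 0.1413 × 2.586 × 0.9896 = 0.36160162128
For no arbitrage the full-cycle product must be 1, so the missing rate is 1 / 0.36160162128 ≈ 2.765474.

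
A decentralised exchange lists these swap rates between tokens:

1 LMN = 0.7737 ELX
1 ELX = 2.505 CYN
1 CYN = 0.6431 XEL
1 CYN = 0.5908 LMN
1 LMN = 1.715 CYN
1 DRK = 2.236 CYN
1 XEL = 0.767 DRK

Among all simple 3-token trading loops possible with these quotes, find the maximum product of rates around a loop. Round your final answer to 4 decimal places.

1.1450

CYN→LMN→ELX→CYN: 0.5908 × 0.7737 × 2.505 = 1.14504
CYN→XEL→DRK→CYN: 0.6431 × 0.767 × 2.236 = 1.10292
Maximum is CYN→LMN→ELX→CYN at 1.1450; arbitrage exists.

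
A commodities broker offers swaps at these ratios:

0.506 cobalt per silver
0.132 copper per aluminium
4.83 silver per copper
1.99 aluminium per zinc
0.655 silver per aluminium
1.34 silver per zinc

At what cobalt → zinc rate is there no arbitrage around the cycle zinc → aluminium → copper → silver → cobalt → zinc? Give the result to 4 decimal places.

1.5577

Known legs of the cycle: 1.99 × 0.132 × 4.83 × 0.506 = 0.6419846664
For no arbitrage the full-cycle product must be 1, so the missing rate is 1 / 0.6419846664 ≈ 1.557670.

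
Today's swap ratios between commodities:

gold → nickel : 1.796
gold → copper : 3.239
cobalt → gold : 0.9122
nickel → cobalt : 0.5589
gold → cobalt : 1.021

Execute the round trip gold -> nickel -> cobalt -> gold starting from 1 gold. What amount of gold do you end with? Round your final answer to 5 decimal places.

1 gold × 1.796 = 1.796 nickel
1.796 nickel × 0.5589 = 1.0037844 cobalt
1.0037844 cobalt × 0.9122 = 0.91565212968 gold

0.91565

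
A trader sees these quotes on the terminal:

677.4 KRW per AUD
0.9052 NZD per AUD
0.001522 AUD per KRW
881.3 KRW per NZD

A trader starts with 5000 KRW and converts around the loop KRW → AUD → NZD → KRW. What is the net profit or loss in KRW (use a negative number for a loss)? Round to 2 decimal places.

1070.90

5000 KRW × 0.001522 = 7.61 AUD
7.61 AUD × 0.9052 = 6.888572 NZD
6.888572 NZD × 881.3 = 6070.8985036 KRW
Net change: 6070.8985036 − 5000 = 1070.8985036 KRW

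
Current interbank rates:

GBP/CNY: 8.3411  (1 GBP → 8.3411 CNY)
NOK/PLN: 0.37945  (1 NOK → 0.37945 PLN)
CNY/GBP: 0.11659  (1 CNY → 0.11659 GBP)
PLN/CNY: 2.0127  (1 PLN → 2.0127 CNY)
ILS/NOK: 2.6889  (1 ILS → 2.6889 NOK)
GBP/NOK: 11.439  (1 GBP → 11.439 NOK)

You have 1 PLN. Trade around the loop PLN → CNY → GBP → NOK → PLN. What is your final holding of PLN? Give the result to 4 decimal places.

1 PLN × 2.0127 = 2.0127 CNY
2.0127 CNY × 0.11659 = 0.234660693 GBP
0.234660693 GBP × 11.439 = 2.684283667227 NOK
2.684283667227 NOK × 0.37945 = 1.01855143752928515 PLN

1.0186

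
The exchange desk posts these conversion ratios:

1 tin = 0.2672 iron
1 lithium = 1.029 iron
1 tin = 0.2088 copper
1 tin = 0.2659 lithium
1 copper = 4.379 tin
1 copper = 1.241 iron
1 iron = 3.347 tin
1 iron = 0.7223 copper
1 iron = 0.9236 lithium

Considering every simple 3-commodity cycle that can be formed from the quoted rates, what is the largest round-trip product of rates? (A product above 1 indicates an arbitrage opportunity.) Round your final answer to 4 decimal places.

tin→lithium→iron→tin: 0.2659 × 1.029 × 3.347 = 0.91578
tin→copper→iron→tin: 0.2088 × 1.241 × 3.347 = 0.86728
tin→iron→copper→tin: 0.2672 × 0.7223 × 4.379 = 0.84514
Maximum is tin→lithium→iron→tin at 0.9158; no arbitrage — every cycle loses value.

0.9158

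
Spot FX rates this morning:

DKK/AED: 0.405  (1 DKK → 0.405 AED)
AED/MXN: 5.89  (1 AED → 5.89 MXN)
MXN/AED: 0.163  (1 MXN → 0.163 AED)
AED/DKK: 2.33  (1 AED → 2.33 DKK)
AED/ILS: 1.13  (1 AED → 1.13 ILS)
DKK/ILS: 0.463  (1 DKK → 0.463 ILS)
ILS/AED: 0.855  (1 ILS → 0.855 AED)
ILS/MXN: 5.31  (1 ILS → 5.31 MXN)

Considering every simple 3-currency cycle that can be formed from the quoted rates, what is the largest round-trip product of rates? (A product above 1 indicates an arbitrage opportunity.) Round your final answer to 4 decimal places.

AED→ILS→MXN→AED: 1.13 × 5.31 × 0.163 = 0.97805
DKK→ILS→AED→DKK: 0.463 × 0.855 × 2.33 = 0.92237
Maximum is AED→ILS→MXN→AED at 0.9780; no arbitrage — every cycle loses value.

0.9780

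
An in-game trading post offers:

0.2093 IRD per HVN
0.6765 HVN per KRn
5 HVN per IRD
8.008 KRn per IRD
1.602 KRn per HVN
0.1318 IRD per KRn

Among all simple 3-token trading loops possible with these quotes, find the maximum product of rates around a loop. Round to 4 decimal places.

1.1339

IRD→KRn→HVN→IRD: 8.008 × 0.6765 × 0.2093 = 1.13386
IRD→HVN→KRn→IRD: 5 × 1.602 × 0.1318 = 1.05572
Maximum is IRD→KRn→HVN→IRD at 1.1339; arbitrage exists.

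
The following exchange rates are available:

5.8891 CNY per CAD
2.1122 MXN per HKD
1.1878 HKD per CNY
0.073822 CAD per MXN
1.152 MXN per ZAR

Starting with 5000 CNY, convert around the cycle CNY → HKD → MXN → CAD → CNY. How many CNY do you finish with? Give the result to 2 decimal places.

5453.60

5000 CNY × 1.1878 = 5939 HKD
5939 HKD × 2.1122 = 12544.3558 MXN
12544.3558 MXN × 0.073822 = 926.0494338676 CAD
926.0494338676 CAD × 5.8891 = 5453.59772098968316 CNY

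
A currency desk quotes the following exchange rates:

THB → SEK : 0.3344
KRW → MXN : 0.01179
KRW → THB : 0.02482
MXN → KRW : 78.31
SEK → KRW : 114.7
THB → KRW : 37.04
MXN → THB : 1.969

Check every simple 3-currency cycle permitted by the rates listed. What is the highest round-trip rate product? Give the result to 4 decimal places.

0.9520

SEK→KRW→THB→SEK: 114.7 × 0.02482 × 0.3344 = 0.95199
MXN→THB→KRW→MXN: 1.969 × 37.04 × 0.01179 = 0.85987
Maximum is SEK→KRW→THB→SEK at 0.9520; no arbitrage — every cycle loses value.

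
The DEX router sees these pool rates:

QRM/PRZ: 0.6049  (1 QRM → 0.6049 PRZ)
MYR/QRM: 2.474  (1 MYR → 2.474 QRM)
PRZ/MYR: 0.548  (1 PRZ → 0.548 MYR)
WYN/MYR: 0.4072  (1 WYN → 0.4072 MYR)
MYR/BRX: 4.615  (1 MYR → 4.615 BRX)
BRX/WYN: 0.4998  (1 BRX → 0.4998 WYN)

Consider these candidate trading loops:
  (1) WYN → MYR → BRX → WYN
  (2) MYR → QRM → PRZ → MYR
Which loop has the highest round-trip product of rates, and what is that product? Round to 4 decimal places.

0.9392

(1) 0.4072 × 4.615 × 0.4998 = 0.93924
(2) 2.474 × 0.6049 × 0.548 = 0.82009
Highest is cycle (1) at 0.9392 (≤1, no arbitrage).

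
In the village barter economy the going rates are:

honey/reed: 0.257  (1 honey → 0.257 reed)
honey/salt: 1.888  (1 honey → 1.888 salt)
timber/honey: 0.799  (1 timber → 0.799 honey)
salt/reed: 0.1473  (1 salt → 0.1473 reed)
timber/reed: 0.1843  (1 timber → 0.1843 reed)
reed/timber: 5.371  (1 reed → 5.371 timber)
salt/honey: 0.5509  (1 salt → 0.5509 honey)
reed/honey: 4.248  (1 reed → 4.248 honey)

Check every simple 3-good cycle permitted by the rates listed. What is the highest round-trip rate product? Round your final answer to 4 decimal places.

honey→salt→reed→honey: 1.888 × 0.1473 × 4.248 = 1.18138
timber→honey→reed→timber: 0.799 × 0.257 × 5.371 = 1.10290
Maximum is honey→salt→reed→honey at 1.1814; arbitrage exists.

1.1814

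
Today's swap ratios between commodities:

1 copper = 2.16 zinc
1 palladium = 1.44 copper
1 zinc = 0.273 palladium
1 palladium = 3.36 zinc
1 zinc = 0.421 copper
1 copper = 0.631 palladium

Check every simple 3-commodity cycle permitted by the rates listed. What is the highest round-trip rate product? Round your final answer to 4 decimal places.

0.8926

zinc→copper→palladium→zinc: 0.421 × 0.631 × 3.36 = 0.89259
zinc→palladium→copper→zinc: 0.273 × 1.44 × 2.16 = 0.84914
Maximum is zinc→copper→palladium→zinc at 0.8926; no arbitrage — every cycle loses value.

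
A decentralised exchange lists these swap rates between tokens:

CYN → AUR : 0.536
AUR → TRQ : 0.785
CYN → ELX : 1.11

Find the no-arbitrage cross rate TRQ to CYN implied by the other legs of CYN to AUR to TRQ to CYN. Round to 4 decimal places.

2.3767

Known legs of the cycle: 0.536 × 0.785 = 0.42076
For no arbitrage the full-cycle product must be 1, so the missing rate is 1 / 0.42076 ≈ 2.376652.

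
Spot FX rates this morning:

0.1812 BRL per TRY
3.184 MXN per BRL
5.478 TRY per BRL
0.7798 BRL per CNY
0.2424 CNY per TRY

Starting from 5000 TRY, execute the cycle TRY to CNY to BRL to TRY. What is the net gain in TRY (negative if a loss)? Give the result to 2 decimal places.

177.35

5000 TRY × 0.2424 = 1212 CNY
1212 CNY × 0.7798 = 945.1176 BRL
945.1176 BRL × 5.478 = 5177.3542128 TRY
Net change: 5177.3542128 − 5000 = 177.3542128 TRY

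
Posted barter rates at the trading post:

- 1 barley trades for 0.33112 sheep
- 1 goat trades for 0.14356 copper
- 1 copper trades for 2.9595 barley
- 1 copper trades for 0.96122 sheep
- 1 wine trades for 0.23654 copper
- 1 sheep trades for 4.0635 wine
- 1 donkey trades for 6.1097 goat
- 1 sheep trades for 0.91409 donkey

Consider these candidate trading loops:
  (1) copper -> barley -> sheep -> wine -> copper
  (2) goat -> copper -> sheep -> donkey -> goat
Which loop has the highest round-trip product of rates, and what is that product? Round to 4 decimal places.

0.9419

(1) 2.9595 × 0.33112 × 4.0635 × 0.23654 = 0.94191
(2) 0.14356 × 0.96122 × 0.91409 × 6.1097 = 0.77066
Highest is cycle (1) at 0.9419 (≤1, no arbitrage).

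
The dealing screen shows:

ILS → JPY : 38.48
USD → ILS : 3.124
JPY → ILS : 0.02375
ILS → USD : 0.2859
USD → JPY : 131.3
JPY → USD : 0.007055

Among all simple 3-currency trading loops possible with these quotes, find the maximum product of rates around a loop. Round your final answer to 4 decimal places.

0.8915

JPY→ILS→USD→JPY: 0.02375 × 0.2859 × 131.3 = 0.89154
JPY→USD→ILS→JPY: 0.007055 × 3.124 × 38.48 = 0.84809
Maximum is JPY→ILS→USD→JPY at 0.8915; no arbitrage — every cycle loses value.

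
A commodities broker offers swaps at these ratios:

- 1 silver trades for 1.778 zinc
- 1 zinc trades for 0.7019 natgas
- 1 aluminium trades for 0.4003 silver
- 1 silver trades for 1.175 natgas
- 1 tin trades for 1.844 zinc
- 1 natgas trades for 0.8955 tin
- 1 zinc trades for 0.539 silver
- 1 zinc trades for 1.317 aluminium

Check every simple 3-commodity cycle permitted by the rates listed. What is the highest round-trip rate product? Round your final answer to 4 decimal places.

1.1590

tin→zinc→natgas→tin: 1.844 × 0.7019 × 0.8955 = 1.15905
zinc→aluminium→silver→zinc: 1.317 × 0.4003 × 1.778 = 0.93735
Maximum is tin→zinc→natgas→tin at 1.1590; arbitrage exists.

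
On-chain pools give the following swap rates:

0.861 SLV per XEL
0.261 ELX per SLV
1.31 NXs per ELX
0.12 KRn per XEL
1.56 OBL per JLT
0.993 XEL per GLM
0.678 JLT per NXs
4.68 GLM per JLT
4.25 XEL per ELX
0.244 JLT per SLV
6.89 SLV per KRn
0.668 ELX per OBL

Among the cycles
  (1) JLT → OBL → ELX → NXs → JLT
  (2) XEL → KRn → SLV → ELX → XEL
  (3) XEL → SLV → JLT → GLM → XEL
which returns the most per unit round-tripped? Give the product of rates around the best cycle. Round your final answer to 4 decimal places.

0.9763

(1) 1.56 × 0.668 × 1.31 × 0.678 = 0.92555
(2) 0.12 × 6.89 × 0.261 × 4.25 = 0.91713
(3) 0.861 × 0.244 × 4.68 × 0.993 = 0.97631
Highest is cycle (3) at 0.9763 (≤1, no arbitrage).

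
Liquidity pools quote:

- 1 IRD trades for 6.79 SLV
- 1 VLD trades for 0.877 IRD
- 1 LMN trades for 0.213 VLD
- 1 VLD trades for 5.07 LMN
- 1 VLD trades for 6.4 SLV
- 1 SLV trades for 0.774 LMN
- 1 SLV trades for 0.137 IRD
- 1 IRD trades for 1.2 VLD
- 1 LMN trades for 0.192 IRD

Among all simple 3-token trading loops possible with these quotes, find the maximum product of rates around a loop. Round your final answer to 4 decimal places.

LMN→IRD→VLD→LMN: 0.192 × 1.2 × 5.07 = 1.16813
LMN→VLD→SLV→LMN: 0.213 × 6.4 × 0.774 = 1.05512
SLV→IRD→VLD→SLV: 0.137 × 1.2 × 6.4 = 1.05216
LMN→IRD→SLV→LMN: 0.192 × 6.79 × 0.774 = 1.00905
Maximum is LMN→IRD→VLD→LMN at 1.1681; arbitrage exists.

1.1681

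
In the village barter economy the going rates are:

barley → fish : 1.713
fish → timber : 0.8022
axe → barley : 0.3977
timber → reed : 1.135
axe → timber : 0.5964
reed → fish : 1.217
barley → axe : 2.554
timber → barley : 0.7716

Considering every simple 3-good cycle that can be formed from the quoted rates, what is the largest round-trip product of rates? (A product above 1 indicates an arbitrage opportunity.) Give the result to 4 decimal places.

1.1753

barley→axe→timber→barley: 2.554 × 0.5964 × 0.7716 = 1.17531
reed→fish→timber→reed: 1.217 × 0.8022 × 1.135 = 1.10807
barley→fish→timber→barley: 1.713 × 0.8022 × 0.7716 = 1.06031
Maximum is barley→axe→timber→barley at 1.1753; arbitrage exists.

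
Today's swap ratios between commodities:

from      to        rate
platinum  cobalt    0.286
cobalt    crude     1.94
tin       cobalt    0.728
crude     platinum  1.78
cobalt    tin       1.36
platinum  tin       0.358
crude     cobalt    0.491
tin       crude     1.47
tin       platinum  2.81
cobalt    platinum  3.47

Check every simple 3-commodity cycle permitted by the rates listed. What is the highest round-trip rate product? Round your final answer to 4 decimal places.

cobalt→tin→platinum→cobalt: 1.36 × 2.81 × 0.286 = 1.09298
cobalt→crude→platinum→cobalt: 1.94 × 1.78 × 0.286 = 0.98762
cobalt→tin→crude→cobalt: 1.36 × 1.47 × 0.491 = 0.98161
crude→platinum→tin→crude: 1.78 × 0.358 × 1.47 = 0.93674
cobalt→platinum→tin→cobalt: 3.47 × 0.358 × 0.728 = 0.90437
Maximum is cobalt→tin→platinum→cobalt at 1.0930; arbitrage exists.

1.0930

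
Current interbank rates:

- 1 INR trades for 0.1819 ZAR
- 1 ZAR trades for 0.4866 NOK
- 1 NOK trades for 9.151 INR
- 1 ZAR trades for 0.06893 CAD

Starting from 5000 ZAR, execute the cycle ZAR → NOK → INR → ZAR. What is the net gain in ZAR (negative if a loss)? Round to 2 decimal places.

-950.11

5000 ZAR × 0.4866 = 2433 NOK
2433 NOK × 9.151 = 22264.383 INR
22264.383 INR × 0.1819 = 4049.8912677 ZAR
Net change: 4049.8912677 − 5000 = -950.1087323 ZAR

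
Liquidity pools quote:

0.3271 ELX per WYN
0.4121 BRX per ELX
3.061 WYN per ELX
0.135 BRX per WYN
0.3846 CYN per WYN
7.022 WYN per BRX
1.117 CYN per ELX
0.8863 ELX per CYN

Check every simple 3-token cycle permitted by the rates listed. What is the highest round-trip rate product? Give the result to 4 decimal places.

1.0434

ELX→WYN→CYN→ELX: 3.061 × 0.3846 × 0.8863 = 1.04341
ELX→BRX→WYN→ELX: 0.4121 × 7.022 × 0.3271 = 0.94655
Maximum is ELX→WYN→CYN→ELX at 1.0434; arbitrage exists.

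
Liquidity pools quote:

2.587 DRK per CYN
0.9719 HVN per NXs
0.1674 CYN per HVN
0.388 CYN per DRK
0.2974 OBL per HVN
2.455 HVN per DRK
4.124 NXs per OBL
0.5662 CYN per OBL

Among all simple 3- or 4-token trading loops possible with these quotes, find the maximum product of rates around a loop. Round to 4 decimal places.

1.1920

OBL→NXs→HVN→OBL: 4.124 × 0.9719 × 0.2974 = 1.19201
OBL→CYN→DRK→HVN→OBL: 0.5662 × 2.587 × 2.455 × 0.2974 = 1.06945
DRK→HVN→CYN→DRK: 2.455 × 0.1674 × 2.587 = 1.06317
Maximum is OBL→NXs→HVN→OBL at 1.1920; arbitrage exists.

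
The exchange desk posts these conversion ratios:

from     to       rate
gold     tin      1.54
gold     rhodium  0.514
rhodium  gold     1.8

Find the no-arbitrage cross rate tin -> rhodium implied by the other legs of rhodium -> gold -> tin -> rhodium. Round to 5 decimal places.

Known legs of the cycle: 1.8 × 1.54 = 2.772
For no arbitrage the full-cycle product must be 1, so the missing rate is 1 / 2.772 ≈ 0.3607504.

0.36075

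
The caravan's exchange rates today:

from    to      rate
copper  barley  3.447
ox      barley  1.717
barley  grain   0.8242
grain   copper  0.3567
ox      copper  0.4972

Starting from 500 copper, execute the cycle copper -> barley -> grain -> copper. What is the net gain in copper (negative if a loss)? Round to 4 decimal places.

6.6955

500 copper × 3.447 = 1723.5 barley
1723.5 barley × 0.8242 = 1420.5087 grain
1420.5087 grain × 0.3567 = 506.69545329 copper
Net change: 506.69545329 − 500 = 6.69545329 copper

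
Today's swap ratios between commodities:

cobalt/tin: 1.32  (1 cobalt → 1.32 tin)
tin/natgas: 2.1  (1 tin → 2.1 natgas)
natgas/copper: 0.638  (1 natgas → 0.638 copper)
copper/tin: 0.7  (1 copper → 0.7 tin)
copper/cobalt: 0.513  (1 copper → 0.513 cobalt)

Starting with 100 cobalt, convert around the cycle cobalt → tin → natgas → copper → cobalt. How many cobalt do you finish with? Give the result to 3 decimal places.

100 cobalt × 1.32 = 132 tin
132 tin × 2.1 = 277.2 natgas
277.2 natgas × 0.638 = 176.8536 copper
176.8536 copper × 0.513 = 90.7258968 cobalt

90.726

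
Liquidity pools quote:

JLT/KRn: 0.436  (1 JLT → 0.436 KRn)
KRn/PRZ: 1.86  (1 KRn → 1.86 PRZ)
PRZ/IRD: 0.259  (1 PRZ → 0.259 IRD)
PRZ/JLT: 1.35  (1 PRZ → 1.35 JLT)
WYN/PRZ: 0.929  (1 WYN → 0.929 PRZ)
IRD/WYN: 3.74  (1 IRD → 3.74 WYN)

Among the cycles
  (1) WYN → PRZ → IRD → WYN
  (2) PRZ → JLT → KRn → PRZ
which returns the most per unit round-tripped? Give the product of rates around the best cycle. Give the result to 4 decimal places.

1.0948

(1) 0.929 × 0.259 × 3.74 = 0.89989
(2) 1.35 × 0.436 × 1.86 = 1.09480
Highest is cycle (2) at 1.0948 (>1, arbitrage).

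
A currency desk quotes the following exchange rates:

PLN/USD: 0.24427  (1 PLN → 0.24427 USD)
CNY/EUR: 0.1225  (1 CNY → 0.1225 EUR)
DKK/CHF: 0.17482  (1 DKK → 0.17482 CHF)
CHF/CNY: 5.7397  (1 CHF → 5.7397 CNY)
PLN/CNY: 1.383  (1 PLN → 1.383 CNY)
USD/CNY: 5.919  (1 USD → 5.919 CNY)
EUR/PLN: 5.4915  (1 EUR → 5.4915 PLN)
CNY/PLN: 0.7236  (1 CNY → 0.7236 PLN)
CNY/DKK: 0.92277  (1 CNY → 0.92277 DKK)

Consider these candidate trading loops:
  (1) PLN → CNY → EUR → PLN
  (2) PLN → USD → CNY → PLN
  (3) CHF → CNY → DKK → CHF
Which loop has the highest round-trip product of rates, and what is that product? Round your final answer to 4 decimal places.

(1) 1.383 × 0.1225 × 5.4915 = 0.93036
(2) 0.24427 × 5.919 × 0.7236 = 1.04621
(3) 5.7397 × 0.92277 × 0.17482 = 0.92592
Highest is cycle (2) at 1.0462 (>1, arbitrage).

1.0462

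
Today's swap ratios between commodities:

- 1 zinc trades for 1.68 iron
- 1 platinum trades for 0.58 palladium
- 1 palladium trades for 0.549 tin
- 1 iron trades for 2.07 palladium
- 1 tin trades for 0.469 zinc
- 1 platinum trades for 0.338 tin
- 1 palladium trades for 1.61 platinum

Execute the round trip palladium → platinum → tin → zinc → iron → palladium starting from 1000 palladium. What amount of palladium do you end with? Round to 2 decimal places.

887.55

1000 palladium × 1.61 = 1610 platinum
1610 platinum × 0.338 = 544.18 tin
544.18 tin × 0.469 = 255.22042 zinc
255.22042 zinc × 1.68 = 428.7703056 iron
428.7703056 iron × 2.07 = 887.554532592 palladium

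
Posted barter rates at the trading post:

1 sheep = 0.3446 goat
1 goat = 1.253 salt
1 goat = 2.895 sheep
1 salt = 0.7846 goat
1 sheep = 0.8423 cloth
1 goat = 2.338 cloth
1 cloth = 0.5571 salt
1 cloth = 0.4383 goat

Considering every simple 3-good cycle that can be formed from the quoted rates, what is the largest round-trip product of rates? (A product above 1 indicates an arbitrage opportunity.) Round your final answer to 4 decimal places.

sheep→cloth→goat→sheep: 0.8423 × 0.4383 × 2.895 = 1.06878
salt→goat→cloth→salt: 0.7846 × 2.338 × 0.5571 = 1.02194
Maximum is sheep→cloth→goat→sheep at 1.0688; arbitrage exists.

1.0688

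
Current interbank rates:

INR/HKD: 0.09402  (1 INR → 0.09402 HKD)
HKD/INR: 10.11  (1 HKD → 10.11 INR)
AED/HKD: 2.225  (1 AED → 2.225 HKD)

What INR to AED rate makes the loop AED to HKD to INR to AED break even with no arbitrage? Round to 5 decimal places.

0.04445

Known legs of the cycle: 2.225 × 10.11 = 22.49475
For no arbitrage the full-cycle product must be 1, so the missing rate is 1 / 22.49475 ≈ 0.0444548.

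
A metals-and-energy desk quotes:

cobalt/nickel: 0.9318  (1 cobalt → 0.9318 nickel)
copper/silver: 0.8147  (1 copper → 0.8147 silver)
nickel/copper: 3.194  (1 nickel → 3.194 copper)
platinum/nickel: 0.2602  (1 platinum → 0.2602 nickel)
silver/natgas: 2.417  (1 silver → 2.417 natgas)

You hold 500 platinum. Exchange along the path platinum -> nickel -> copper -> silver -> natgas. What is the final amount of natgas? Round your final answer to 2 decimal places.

818.25

500 platinum × 0.2602 = 130.1 nickel
130.1 nickel × 3.194 = 415.5394 copper
415.5394 copper × 0.8147 = 338.53994918 silver
338.53994918 silver × 2.417 = 818.25105716806 natgas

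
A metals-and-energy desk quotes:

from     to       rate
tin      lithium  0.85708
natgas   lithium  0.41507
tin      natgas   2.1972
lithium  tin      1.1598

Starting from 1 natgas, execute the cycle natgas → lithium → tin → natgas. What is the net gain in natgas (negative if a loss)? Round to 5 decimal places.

0.05773

1 natgas × 0.41507 = 0.41507 lithium
0.41507 lithium × 1.1598 = 0.481398186 tin
0.481398186 tin × 2.1972 = 1.0577280942792 natgas
Net change: 1.0577280942792 − 1 = 0.0577280942792 natgas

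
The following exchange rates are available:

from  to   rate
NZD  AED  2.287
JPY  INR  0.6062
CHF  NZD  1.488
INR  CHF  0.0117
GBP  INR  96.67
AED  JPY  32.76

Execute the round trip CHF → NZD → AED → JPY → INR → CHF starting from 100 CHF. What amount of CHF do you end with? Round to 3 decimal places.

79.071

100 CHF × 1.488 = 148.8 NZD
148.8 NZD × 2.287 = 340.3056 AED
340.3056 AED × 32.76 = 11148.411456 JPY
11148.411456 JPY × 0.6062 = 6758.1670246272 INR
6758.1670246272 INR × 0.0117 = 79.07055418813824 CHF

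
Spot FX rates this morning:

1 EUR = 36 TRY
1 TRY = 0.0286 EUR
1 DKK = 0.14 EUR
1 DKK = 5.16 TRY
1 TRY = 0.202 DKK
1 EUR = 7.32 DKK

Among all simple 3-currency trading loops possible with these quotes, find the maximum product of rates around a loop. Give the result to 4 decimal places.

1.0803

DKK→TRY→EUR→DKK: 5.16 × 0.0286 × 7.32 = 1.08026
DKK→EUR→TRY→DKK: 0.14 × 36 × 0.202 = 1.01808
Maximum is DKK→TRY→EUR→DKK at 1.0803; arbitrage exists.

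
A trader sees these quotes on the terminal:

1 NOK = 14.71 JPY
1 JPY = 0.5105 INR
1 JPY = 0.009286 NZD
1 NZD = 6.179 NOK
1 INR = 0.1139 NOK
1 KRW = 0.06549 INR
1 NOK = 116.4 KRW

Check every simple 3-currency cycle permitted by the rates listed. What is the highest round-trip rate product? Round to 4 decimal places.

NOK→KRW→INR→NOK: 116.4 × 0.06549 × 0.1139 = 0.86826
JPY→INR→NOK→JPY: 0.5105 × 0.1139 × 14.71 = 0.85533
JPY→NZD→NOK→JPY: 0.009286 × 6.179 × 14.71 = 0.84403
Maximum is NOK→KRW→INR→NOK at 0.8683; no arbitrage — every cycle loses value.

0.8683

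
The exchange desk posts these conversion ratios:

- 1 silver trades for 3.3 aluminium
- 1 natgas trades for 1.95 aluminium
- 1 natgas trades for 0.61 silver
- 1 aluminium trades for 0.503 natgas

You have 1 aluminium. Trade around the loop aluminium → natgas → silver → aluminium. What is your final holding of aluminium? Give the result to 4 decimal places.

1.0125

1 aluminium × 0.503 = 0.503 natgas
0.503 natgas × 0.61 = 0.30683 silver
0.30683 silver × 3.3 = 1.012539 aluminium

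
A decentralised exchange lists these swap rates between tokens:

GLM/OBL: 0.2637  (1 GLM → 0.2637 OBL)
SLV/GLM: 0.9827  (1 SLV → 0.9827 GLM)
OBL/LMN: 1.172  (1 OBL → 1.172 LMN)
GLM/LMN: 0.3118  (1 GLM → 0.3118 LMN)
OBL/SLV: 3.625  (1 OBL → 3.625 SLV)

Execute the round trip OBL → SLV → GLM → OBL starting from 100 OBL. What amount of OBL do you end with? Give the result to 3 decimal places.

93.938

100 OBL × 3.625 = 362.5 SLV
362.5 SLV × 0.9827 = 356.22875 GLM
356.22875 GLM × 0.2637 = 93.937521375 OBL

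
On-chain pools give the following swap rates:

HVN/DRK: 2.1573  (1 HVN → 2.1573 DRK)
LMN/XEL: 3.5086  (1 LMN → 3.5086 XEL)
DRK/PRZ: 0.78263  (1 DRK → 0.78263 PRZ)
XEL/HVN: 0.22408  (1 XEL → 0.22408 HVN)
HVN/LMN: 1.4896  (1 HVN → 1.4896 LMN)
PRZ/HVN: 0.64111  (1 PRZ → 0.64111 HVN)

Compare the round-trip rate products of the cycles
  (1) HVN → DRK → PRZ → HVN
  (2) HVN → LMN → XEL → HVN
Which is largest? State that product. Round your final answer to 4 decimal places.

(1) 2.1573 × 0.78263 × 0.64111 = 1.08243
(2) 1.4896 × 3.5086 × 0.22408 = 1.17113
Highest is cycle (2) at 1.1711 (>1, arbitrage).

1.1711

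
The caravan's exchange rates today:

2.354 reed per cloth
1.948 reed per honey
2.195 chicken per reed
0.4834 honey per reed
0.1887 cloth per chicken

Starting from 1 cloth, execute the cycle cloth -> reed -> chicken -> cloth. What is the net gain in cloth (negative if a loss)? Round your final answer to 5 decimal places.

1 cloth × 2.354 = 2.354 reed
2.354 reed × 2.195 = 5.16703 chicken
5.16703 chicken × 0.1887 = 0.975018561 cloth
Net change: 0.975018561 − 1 = -0.024981439 cloth

-0.02498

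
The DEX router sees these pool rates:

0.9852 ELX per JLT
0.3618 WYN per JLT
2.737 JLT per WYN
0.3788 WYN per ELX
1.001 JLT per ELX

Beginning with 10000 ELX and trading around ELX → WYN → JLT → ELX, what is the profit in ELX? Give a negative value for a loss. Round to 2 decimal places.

214.31

10000 ELX × 0.3788 = 3788 WYN
3788 WYN × 2.737 = 10367.756 JLT
10367.756 JLT × 0.9852 = 10214.3132112 ELX
Net change: 10214.3132112 − 10000 = 214.3132112 ELX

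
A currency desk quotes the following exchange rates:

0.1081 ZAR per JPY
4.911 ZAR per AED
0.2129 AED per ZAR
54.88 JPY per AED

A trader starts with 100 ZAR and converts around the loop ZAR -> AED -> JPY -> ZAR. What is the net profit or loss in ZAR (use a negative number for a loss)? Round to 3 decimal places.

26.304

100 ZAR × 0.2129 = 21.29 AED
21.29 AED × 54.88 = 1168.3952 JPY
1168.3952 JPY × 0.1081 = 126.30352112 ZAR
Net change: 126.30352112 − 100 = 26.30352112 ZAR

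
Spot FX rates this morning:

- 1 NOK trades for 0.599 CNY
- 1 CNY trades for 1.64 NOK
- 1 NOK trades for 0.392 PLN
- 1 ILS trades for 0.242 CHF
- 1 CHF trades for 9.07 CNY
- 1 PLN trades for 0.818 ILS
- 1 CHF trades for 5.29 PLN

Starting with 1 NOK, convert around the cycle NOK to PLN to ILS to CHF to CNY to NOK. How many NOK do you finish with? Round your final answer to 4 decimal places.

1.1543

1 NOK × 0.392 = 0.392 PLN
0.392 PLN × 0.818 = 0.320656 ILS
0.320656 ILS × 0.242 = 0.077598752 CHF
0.077598752 CHF × 9.07 = 0.70382068064 CNY
0.70382068064 CNY × 1.64 = 1.1542659162496 NOK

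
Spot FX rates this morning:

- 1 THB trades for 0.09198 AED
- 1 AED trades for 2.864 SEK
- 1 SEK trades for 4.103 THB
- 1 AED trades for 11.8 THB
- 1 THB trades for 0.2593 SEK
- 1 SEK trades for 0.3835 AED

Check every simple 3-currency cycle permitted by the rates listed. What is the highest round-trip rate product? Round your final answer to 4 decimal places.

1.1734

AED→THB→SEK→AED: 11.8 × 0.2593 × 0.3835 = 1.17341
AED→SEK→THB→AED: 2.864 × 4.103 × 0.09198 = 1.08086
Maximum is AED→THB→SEK→AED at 1.1734; arbitrage exists.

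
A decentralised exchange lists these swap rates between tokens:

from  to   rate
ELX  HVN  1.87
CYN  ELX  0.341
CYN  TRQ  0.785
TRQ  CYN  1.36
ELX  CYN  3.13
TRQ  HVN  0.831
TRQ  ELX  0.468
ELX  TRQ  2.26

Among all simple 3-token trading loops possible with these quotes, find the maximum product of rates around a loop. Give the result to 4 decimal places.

TRQ→ELX→CYN→TRQ: 0.468 × 3.13 × 0.785 = 1.14990
TRQ→CYN→ELX→TRQ: 1.36 × 0.341 × 2.26 = 1.04810
Maximum is TRQ→ELX→CYN→TRQ at 1.1499; arbitrage exists.

1.1499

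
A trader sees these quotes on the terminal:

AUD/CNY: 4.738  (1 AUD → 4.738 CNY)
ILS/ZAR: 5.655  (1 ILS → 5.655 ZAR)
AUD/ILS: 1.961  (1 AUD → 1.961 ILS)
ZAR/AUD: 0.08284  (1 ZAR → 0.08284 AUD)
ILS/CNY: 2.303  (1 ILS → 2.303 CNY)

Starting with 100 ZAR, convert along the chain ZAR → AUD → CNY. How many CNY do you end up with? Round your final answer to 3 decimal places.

100 ZAR × 0.08284 = 8.284 AUD
8.284 AUD × 4.738 = 39.249592 CNY

39.250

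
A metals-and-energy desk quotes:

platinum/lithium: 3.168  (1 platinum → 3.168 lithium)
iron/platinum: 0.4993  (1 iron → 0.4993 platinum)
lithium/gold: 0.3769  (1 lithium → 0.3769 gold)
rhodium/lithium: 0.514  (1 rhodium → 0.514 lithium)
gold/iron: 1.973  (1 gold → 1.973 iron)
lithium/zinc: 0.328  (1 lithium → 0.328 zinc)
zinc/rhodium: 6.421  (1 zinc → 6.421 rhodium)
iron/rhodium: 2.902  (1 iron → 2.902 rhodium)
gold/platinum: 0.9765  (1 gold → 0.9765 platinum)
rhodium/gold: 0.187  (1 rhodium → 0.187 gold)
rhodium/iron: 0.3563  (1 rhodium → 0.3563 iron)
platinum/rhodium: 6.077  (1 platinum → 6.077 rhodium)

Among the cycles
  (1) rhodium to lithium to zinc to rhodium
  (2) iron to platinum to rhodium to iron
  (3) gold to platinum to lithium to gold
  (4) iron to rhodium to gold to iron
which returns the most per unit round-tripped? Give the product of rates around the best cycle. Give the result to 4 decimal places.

(1) 0.514 × 0.328 × 6.421 = 1.08253
(2) 0.4993 × 6.077 × 0.3563 = 1.08110
(3) 0.9765 × 3.168 × 0.3769 = 1.16596
(4) 2.902 × 0.187 × 1.973 = 1.07070
Highest is cycle (3) at 1.1660 (>1, arbitrage).

1.1660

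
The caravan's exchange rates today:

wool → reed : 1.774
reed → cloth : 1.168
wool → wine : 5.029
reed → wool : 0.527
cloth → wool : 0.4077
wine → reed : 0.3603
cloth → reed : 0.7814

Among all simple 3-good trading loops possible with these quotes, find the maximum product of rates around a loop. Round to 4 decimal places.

0.9549

wine→reed→wool→wine: 0.3603 × 0.527 × 5.029 = 0.95490
cloth→wool→reed→cloth: 0.4077 × 1.774 × 1.168 = 0.84477
Maximum is wine→reed→wool→wine at 0.9549; no arbitrage — every cycle loses value.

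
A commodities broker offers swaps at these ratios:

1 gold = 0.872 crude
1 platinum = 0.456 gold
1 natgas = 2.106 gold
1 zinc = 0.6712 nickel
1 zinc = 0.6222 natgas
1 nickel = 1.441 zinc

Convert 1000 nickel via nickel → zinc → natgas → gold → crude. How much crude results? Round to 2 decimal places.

1000 nickel × 1.441 = 1441 zinc
1441 zinc × 0.6222 = 896.5902 natgas
896.5902 natgas × 2.106 = 1888.2189612 gold
1888.2189612 gold × 0.872 = 1646.5269341664 crude

1646.53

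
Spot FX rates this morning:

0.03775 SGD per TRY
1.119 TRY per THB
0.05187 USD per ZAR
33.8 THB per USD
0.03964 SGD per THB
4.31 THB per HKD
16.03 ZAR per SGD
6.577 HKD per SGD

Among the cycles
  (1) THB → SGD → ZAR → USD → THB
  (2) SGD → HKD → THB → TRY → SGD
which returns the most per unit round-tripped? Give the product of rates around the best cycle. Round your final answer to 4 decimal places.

(1) 0.03964 × 16.03 × 0.05187 × 33.8 = 1.11404
(2) 6.577 × 4.31 × 1.119 × 0.03775 = 1.19744
Highest is cycle (2) at 1.1974 (>1, arbitrage).

1.1974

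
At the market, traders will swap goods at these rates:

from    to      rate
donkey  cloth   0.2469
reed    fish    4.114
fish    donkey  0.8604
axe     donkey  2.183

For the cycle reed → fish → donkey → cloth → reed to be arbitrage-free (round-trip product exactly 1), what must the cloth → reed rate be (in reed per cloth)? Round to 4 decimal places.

Known legs of the cycle: 4.114 × 0.8604 × 0.2469 = 0.87394837464
For no arbitrage the full-cycle product must be 1, so the missing rate is 1 / 0.87394837464 ≈ 1.144232.

1.1442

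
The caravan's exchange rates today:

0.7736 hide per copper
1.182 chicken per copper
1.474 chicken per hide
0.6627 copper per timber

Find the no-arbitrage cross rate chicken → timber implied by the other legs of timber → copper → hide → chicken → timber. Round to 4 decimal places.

1.3233

Known legs of the cycle: 0.6627 × 0.7736 × 1.474 = 0.75566779728
For no arbitrage the full-cycle product must be 1, so the missing rate is 1 / 0.75566779728 ≈ 1.323333.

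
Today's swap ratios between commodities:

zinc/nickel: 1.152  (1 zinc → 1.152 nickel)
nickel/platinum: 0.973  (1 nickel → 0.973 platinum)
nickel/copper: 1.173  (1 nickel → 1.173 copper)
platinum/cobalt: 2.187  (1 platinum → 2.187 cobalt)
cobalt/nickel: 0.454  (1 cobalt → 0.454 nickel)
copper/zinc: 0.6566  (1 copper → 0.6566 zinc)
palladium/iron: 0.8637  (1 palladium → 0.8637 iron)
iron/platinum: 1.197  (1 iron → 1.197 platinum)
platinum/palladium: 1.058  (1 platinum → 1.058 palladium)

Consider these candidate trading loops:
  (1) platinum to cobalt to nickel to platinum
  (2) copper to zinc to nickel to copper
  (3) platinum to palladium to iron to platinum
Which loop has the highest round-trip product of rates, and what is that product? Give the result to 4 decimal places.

(1) 2.187 × 0.454 × 0.973 = 0.96609
(2) 0.6566 × 1.152 × 1.173 = 0.88726
(3) 1.058 × 0.8637 × 1.197 = 1.09381
Highest is cycle (3) at 1.0938 (>1, arbitrage).

1.0938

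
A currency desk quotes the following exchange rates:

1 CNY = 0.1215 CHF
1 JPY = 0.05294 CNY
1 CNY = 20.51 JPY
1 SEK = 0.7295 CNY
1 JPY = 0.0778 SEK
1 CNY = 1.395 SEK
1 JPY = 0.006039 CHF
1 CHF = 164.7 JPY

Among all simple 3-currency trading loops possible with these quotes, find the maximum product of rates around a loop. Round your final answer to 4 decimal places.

SEK→CNY→JPY→SEK: 0.7295 × 20.51 × 0.0778 = 1.16405
CHF→JPY→CNY→CHF: 164.7 × 0.05294 × 0.1215 = 1.05938
Maximum is SEK→CNY→JPY→SEK at 1.1640; arbitrage exists.

1.1640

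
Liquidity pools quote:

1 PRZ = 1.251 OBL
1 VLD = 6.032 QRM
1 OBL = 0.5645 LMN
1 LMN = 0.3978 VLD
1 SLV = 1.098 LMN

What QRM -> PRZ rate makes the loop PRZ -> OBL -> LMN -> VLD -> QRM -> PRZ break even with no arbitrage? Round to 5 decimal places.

Known legs of the cycle: 1.251 × 0.5645 × 0.3978 × 6.032 = 1.6945226084592
For no arbitrage the full-cycle product must be 1, so the missing rate is 1 / 1.6945226084592 ≈ 0.5901367.

0.59014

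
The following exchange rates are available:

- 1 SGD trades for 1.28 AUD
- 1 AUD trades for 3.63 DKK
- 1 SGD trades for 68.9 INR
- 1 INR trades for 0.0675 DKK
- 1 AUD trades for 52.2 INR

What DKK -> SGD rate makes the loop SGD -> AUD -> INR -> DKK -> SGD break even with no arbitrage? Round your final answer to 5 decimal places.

0.22173

Known legs of the cycle: 1.28 × 52.2 × 0.0675 = 4.51008
For no arbitrage the full-cycle product must be 1, so the missing rate is 1 / 4.51008 ≈ 0.2217256.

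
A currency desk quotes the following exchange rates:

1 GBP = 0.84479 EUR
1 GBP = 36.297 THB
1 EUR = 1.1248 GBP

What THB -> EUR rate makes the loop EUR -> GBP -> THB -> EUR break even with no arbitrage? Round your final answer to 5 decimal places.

0.02449

Known legs of the cycle: 1.1248 × 36.297 = 40.8268656
For no arbitrage the full-cycle product must be 1, so the missing rate is 1 / 40.8268656 ≈ 0.0244937.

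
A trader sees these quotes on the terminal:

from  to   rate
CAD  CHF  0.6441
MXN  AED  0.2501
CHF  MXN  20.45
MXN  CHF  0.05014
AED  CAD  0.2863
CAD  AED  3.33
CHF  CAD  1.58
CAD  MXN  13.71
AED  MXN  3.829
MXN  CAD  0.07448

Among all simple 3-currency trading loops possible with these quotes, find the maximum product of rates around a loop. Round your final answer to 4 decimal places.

CHF→CAD→MXN→CHF: 1.58 × 13.71 × 0.05014 = 1.08612
CAD→MXN→AED→CAD: 13.71 × 0.2501 × 0.2863 = 0.98169
CHF→MXN→CAD→CHF: 20.45 × 0.07448 × 0.6441 = 0.98104
CAD→AED→MXN→CAD: 3.33 × 3.829 × 0.07448 = 0.94966
Maximum is CHF→CAD→MXN→CHF at 1.0861; arbitrage exists.

1.0861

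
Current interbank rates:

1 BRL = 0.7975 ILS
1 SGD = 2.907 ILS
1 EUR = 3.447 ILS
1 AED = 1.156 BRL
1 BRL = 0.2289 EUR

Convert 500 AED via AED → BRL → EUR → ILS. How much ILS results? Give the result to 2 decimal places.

500 AED × 1.156 = 578 BRL
578 BRL × 0.2289 = 132.3042 EUR
132.3042 EUR × 3.447 = 456.0525774 ILS

456.05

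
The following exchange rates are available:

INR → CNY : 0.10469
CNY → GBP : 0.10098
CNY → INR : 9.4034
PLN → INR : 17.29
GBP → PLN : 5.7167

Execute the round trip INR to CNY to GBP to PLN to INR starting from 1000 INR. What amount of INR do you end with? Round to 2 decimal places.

1044.91

1000 INR × 0.10469 = 104.69 CNY
104.69 CNY × 0.10098 = 10.5715962 GBP
10.5715962 GBP × 5.7167 = 60.43464399654 PLN
60.43464399654 PLN × 17.29 = 1044.9149947001766 INR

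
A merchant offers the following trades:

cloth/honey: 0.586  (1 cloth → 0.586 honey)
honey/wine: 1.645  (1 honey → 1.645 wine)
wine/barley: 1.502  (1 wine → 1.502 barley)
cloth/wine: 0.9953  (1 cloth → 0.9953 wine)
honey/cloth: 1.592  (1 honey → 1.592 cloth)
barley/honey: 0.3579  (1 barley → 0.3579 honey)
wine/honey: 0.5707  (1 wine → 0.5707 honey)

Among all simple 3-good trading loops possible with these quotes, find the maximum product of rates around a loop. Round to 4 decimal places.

0.9043

cloth→wine→honey→cloth: 0.9953 × 0.5707 × 1.592 = 0.90428
barley→honey→wine→barley: 0.3579 × 1.645 × 1.502 = 0.88430
Maximum is cloth→wine→honey→cloth at 0.9043; no arbitrage — every cycle loses value.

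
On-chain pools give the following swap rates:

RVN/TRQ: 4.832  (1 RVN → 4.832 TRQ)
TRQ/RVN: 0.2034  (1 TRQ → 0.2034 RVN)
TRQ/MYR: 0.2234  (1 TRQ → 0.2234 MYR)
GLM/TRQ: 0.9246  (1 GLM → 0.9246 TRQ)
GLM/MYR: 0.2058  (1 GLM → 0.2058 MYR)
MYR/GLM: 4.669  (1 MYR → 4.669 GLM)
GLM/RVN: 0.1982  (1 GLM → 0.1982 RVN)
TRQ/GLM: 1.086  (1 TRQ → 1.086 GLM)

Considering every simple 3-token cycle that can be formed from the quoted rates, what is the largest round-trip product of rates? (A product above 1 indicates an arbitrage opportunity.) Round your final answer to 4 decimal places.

1.0401

TRQ→GLM→RVN→TRQ: 1.086 × 0.1982 × 4.832 = 1.04006
TRQ→MYR→GLM→TRQ: 0.2234 × 4.669 × 0.9246 = 0.96441
Maximum is TRQ→GLM→RVN→TRQ at 1.0401; arbitrage exists.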